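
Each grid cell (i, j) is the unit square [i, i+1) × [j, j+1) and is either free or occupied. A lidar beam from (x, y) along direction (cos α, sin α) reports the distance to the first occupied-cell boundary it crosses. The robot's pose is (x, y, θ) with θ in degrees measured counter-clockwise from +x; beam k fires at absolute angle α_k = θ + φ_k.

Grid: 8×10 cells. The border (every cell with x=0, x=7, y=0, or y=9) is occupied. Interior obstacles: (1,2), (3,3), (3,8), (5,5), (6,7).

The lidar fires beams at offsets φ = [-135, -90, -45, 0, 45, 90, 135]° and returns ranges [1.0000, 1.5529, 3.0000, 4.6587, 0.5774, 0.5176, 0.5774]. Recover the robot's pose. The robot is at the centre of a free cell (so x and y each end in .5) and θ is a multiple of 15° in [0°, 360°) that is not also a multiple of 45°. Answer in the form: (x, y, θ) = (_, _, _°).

(x, y, θ) = (2.5, 8.5, 285°)

Enumerate (i+0.5, j+0.5, θ) over the 43 free cells and 16 admissible headings. For each, cast all 7 beams and compare to the given ranges.
  (4.5, 5.5, 120°): beam 1 = 0.5176 ≠ 1.0000 ✗
  (3.5, 7.5, 345°): beam 1 = 2.8868 ≠ 1.0000 ✗
  (2.5, 7.5, 210°): beam 1 = 1.5529 ≠ 1.0000 ✗
  (2.5, 5.5, 330°): beam 1 = 1.5529 ≠ 1.0000 ✗
  …
  (2.5, 8.5, 285°): r_1=1.0000, r_2=1.5529, r_3=3.0000, r_4=4.6587, r_5=0.5774, r_6=0.5176, r_7=0.5774 — all match ✓
Only this pose fits every beam.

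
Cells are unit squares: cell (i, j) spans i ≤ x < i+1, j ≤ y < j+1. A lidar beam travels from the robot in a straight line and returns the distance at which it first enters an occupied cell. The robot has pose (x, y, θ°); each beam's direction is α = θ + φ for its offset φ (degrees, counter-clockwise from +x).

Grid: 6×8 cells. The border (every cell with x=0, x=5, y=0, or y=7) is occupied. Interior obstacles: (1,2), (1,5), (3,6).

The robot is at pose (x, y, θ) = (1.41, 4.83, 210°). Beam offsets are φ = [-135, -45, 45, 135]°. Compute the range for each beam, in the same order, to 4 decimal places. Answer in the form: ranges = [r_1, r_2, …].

beam 1: φ=-135°, α=75°
  direction (0.2588, 0.9659); cell (1,4); t to first gridline: x 2.2796, y 0.1760 (then +3.8637 / +1.0353)
    (1,5) via y @ 0.1760  # hit
  → r_1 = 0.1760
beam 2: φ=-45°, α=165°
  direction (-0.9659, 0.2588); cell (1,4); t to first gridline: x 0.4245, y 0.6568 (then +1.0353 / +3.8637)
    (0,4) via x @ 0.4245  # hit
  → r_2 = 0.4245
beam 3: φ=45°, α=255°
  direction (-0.2588, -0.9659); cell (1,4); t to first gridline: x 1.5841, y 0.8593 (then +3.8637 / +1.0353)
    (1,3) via y @ 0.8593
    (0,3) via x @ 1.5841  # hit
  → r_3 = 1.5841
beam 4: φ=135°, α=345°
  direction (0.9659, -0.2588); cell (1,4); t to first gridline: x 0.6108, y 3.2069 (then +1.0353 / +3.8637)
    (2,4) via x @ 0.6108
    (3,4) via x @ 1.6461
    (4,4) via x @ 2.6814
    (4,3) via y @ 3.2069
    (5,3) via x @ 3.7166  # hit
  → r_4 = 3.7166

ranges = [0.1760, 0.4245, 1.5841, 3.7166]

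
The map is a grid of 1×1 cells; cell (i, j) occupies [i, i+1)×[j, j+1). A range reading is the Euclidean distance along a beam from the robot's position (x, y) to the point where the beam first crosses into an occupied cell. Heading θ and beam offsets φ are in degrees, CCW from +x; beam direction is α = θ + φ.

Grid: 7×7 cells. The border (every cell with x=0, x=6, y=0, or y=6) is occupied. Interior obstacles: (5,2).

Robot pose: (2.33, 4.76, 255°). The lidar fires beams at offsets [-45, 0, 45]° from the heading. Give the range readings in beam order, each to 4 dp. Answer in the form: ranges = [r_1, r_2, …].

beam 1: φ=-45°, α=210°
  d=(-0.8660,-0.5000)  start (2,4)  tX=0.3811 tY=1.5200  stride 1/|dx|=1.1547 1/|dy|=2.0000
    cross x-line → (1,4), t=0.3811
    cross y-line → (1,3), t=1.5200
    cross x-line → (0,3), t=1.5358 (wall)
  → r_1 = 1.5358
beam 2: φ=0°, α=255°
  d=(-0.2588,-0.9659)  start (2,4)  tX=1.2750 tY=0.7868  stride 1/|dx|=3.8637 1/|dy|=1.0353
    cross y-line → (2,3), t=0.7868
    cross x-line → (1,3), t=1.2750
    cross y-line → (1,2), t=1.8221
    cross y-line → (1,1), t=2.8574
    cross y-line → (1,0), t=3.8926 (wall)
  → r_2 = 3.8926
beam 3: φ=45°, α=300°
  d=(0.5000,-0.8660)  start (2,4)  tX=1.3400 tY=0.8776  stride 1/|dx|=2.0000 1/|dy|=1.1547
    cross y-line → (2,3), t=0.8776
    cross x-line → (3,3), t=1.3400
    cross y-line → (3,2), t=2.0323
    cross y-line → (3,1), t=3.1870
    cross x-line → (4,1), t=3.3400
    cross y-line → (4,0), t=4.3417 (wall)
  → r_3 = 4.3417

ranges = [1.5358, 3.8926, 4.3417]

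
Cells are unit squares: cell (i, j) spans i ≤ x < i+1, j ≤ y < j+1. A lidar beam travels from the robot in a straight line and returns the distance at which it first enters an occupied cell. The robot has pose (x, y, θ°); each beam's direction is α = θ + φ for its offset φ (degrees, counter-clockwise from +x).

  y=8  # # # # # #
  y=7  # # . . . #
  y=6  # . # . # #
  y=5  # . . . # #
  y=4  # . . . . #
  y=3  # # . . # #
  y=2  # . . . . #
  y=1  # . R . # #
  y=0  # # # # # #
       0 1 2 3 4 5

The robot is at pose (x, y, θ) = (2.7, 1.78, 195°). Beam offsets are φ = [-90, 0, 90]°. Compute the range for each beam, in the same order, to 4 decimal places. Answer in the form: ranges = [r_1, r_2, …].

ranges = [5.4041, 1.7600, 0.8075]

beam 1: φ=-90°, α=105°
  direction (-0.2588, 0.9659); cell (2,1); t to first gridline: x 2.7046, y 0.2278 (then +3.8637 / +1.0353)
    (2,2) via y @ 0.2278
    (2,3) via y @ 1.2630
    (2,4) via y @ 2.2983
    (1,4) via x @ 2.7046
    (1,5) via y @ 3.3336
    (1,6) via y @ 4.3689
    (1,7) via y @ 5.4041  # hit
  → r_1 = 5.4041
beam 2: φ=0°, α=195°
  direction (-0.9659, -0.2588); cell (2,1); t to first gridline: x 0.7247, y 3.0137 (then +1.0353 / +3.8637)
    (1,1) via x @ 0.7247
    (0,1) via x @ 1.7600  # hit
  → r_2 = 1.7600
beam 3: φ=90°, α=285°
  direction (0.2588, -0.9659); cell (2,1); t to first gridline: x 1.1591, y 0.8075 (then +3.8637 / +1.0353)
    (2,0) via y @ 0.8075  # hit
  → r_3 = 0.8075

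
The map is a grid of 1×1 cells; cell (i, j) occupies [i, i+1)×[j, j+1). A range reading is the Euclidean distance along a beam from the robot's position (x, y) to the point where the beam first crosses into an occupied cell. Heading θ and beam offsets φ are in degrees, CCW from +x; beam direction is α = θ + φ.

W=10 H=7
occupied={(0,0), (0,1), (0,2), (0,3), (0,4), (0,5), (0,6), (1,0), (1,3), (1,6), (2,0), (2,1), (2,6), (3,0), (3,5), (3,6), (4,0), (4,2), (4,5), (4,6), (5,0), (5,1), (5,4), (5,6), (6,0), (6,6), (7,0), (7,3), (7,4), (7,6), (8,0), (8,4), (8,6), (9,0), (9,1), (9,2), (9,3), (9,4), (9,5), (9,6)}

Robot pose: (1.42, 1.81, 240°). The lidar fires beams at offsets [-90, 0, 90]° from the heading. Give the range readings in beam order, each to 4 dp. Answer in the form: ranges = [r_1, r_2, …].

ranges = [0.4850, 0.8400, 0.6697]

beam 1: φ=-90°, α=150°
  d=(-0.8660,0.5000)  start (1,1)  tX=0.4850 tY=0.3800  stride 1/|dx|=1.1547 1/|dy|=2.0000
    cross y-line → (1,2), t=0.3800
    cross x-line → (0,2), t=0.4850 (wall)
  → r_1 = 0.4850
beam 2: φ=0°, α=240°
  d=(-0.5000,-0.8660)  start (1,1)  tX=0.8400 tY=0.9353  stride 1/|dx|=2.0000 1/|dy|=1.1547
    cross x-line → (0,1), t=0.8400 (wall)
  → r_2 = 0.8400
beam 3: φ=90°, α=330°
  d=(0.8660,-0.5000)  start (1,1)  tX=0.6697 tY=1.6200  stride 1/|dx|=1.1547 1/|dy|=2.0000
    cross x-line → (2,1), t=0.6697 (wall)
  → r_3 = 0.6697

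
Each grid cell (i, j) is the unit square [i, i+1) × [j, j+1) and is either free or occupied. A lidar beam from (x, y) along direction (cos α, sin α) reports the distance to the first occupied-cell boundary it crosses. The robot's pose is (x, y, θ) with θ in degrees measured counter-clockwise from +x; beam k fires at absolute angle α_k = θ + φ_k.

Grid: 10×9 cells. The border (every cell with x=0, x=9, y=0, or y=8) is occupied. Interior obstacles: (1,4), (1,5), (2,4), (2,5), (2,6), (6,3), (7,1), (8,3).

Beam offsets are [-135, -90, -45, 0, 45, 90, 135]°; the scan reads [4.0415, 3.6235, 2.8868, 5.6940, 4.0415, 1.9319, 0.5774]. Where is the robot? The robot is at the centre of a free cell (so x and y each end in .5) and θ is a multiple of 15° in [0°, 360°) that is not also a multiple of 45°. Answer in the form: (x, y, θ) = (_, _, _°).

(x, y, θ) = (3.5, 4.5, 15°)

Enumerate (i+0.5, j+0.5, θ) over the 48 free cells and 16 admissible headings. For each, cast all 7 beams and compare to the given ranges.
  (3.5, 5.5, 15°): beam 1 = 1.0000 ≠ 4.0415 ✗
  (1.5, 1.5, 150°): beam 1 = 6.7293 ≠ 4.0415 ✗
  (4.5, 3.5, 75°): beam 1 = 2.8868 ≠ 4.0415 ✗
  (4.5, 1.5, 210°): beam 1 = 6.7293 ≠ 4.0415 ✗
  …
  (3.5, 4.5, 15°): r_1=4.0415, r_2=3.6235, r_3=2.8868, r_4=5.6940, r_5=4.0415, r_6=1.9319, r_7=0.5774 — all match ✓
No second candidate reproduces the full scan.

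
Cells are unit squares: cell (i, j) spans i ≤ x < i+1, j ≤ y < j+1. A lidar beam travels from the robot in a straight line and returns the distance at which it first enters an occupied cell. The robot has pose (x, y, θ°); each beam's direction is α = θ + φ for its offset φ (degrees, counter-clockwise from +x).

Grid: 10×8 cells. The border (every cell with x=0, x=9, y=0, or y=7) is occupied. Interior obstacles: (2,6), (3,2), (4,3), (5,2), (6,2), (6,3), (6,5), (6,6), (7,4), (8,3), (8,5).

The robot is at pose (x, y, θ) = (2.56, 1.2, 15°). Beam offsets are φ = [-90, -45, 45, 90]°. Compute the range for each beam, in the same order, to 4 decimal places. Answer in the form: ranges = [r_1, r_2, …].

beam 1: φ=-90°, α=285°
  dir = (cos 285°, sin 285°) = (0.2588, -0.9659); from cell (2,1)
  next x-line at t=1.7000, next y-line at t=0.2071; Δt_x=3.8637, Δt_y=1.0353
    y: enter (2,0) at t=0.2071 ← occupied
  → r_1 = 0.2071
beam 2: φ=-45°, α=330°
  dir = (cos 330°, sin 330°) = (0.8660, -0.5000); from cell (2,1)
  next x-line at t=0.5081, next y-line at t=0.4000; Δt_x=1.1547, Δt_y=2.0000
    y: enter (2,0) at t=0.4000 ← occupied
  → r_2 = 0.4000
beam 3: φ=45°, α=60°
  dir = (cos 60°, sin 60°) = (0.5000, 0.8660); from cell (2,1)
  next x-line at t=0.8800, next y-line at t=0.9238; Δt_x=2.0000, Δt_y=1.1547
    x: enter (3,1) at t=0.8800
    y: enter (3,2) at t=0.9238 ← occupied
  → r_3 = 0.9238
beam 4: φ=90°, α=105°
  dir = (cos 105°, sin 105°) = (-0.2588, 0.9659); from cell (2,1)
  next x-line at t=2.1637, next y-line at t=0.8282; Δt_x=3.8637, Δt_y=1.0353
    y: enter (2,2) at t=0.8282
    y: enter (2,3) at t=1.8635
    x: enter (1,3) at t=2.1637
    y: enter (1,4) at t=2.8988
    y: enter (1,5) at t=3.9340
    y: enter (1,6) at t=4.9693
    y: enter (1,7) at t=6.0046 ← occupied
  → r_4 = 6.0046

ranges = [0.2071, 0.4000, 0.9238, 6.0046]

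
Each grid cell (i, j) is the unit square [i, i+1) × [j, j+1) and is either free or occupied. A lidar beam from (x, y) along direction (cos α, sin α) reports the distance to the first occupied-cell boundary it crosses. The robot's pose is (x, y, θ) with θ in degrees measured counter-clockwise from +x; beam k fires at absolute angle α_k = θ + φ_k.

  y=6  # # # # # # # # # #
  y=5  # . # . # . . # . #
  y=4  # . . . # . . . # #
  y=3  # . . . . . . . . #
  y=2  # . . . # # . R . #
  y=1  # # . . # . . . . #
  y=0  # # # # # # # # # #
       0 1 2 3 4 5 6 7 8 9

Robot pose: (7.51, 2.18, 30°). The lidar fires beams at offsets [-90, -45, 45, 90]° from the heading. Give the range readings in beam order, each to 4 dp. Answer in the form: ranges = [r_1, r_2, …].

beam 1: φ=-90°, α=300°
  direction (0.5000, -0.8660); cell (7,2); t to first gridline: x 0.9800, y 0.2078 (then +2.0000 / +1.1547)
    (7,1) via y @ 0.2078
    (8,1) via x @ 0.9800
    (8,0) via y @ 1.3625  # hit
  → r_1 = 1.3625
beam 2: φ=-45°, α=345°
  direction (0.9659, -0.2588); cell (7,2); t to first gridline: x 0.5073, y 0.6955 (then +1.0353 / +3.8637)
    (8,2) via x @ 0.5073
    (8,1) via y @ 0.6955
    (9,1) via x @ 1.5426  # hit
  → r_2 = 1.5426
beam 3: φ=45°, α=75°
  direction (0.2588, 0.9659); cell (7,2); t to first gridline: x 1.8932, y 0.8489 (then +3.8637 / +1.0353)
    (7,3) via y @ 0.8489
    (7,4) via y @ 1.8842
    (8,4) via x @ 1.8932  # hit
  → r_3 = 1.8932
beam 4: φ=90°, α=120°
  direction (-0.5000, 0.8660); cell (7,2); t to first gridline: x 1.0200, y 0.9469 (then +2.0000 / +1.1547)
    (7,3) via y @ 0.9469
    (6,3) via x @ 1.0200
    (6,4) via y @ 2.1016
    (5,4) via x @ 3.0200
    (5,5) via y @ 3.2563
    (5,6) via y @ 4.4110  # hit
  → r_4 = 4.4110

ranges = [1.3625, 1.5426, 1.8932, 4.4110]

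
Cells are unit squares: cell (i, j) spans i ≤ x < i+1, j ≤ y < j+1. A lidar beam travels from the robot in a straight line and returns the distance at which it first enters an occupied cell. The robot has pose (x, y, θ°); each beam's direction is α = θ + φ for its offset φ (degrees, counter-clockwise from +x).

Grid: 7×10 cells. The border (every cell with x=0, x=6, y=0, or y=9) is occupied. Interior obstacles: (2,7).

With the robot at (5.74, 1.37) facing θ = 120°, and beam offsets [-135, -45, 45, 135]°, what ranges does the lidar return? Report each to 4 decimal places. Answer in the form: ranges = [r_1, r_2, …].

beam 1: φ=-135°, α=345°
  cosα=0.9659 sinα=-0.2588 | (5,1) | tMaxX 0.2692 tMaxY 1.4296 | tΔX 1.0353 tΔY 3.8637
    t=0.2692 [x] (6,1) — stop
  → r_1 = 0.2692
beam 2: φ=-45°, α=75°
  cosα=0.2588 sinα=0.9659 | (5,1) | tMaxX 1.0046 tMaxY 0.6522 | tΔX 3.8637 tΔY 1.0353
    t=0.6522 [y] (5,2)
    t=1.0046 [x] (6,2) — stop
  → r_2 = 1.0046
beam 3: φ=45°, α=165°
  cosα=-0.9659 sinα=0.2588 | (5,1) | tMaxX 0.7661 tMaxY 2.4341 | tΔX 1.0353 tΔY 3.8637
    t=0.7661 [x] (4,1)
    t=1.8014 [x] (3,1)
    t=2.4341 [y] (3,2)
    t=2.8367 [x] (2,2)
    t=3.8719 [x] (1,2)
    t=4.9072 [x] (0,2) — stop
  → r_3 = 4.9072
beam 4: φ=135°, α=255°
  cosα=-0.2588 sinα=-0.9659 | (5,1) | tMaxX 2.8591 tMaxY 0.3831 | tΔX 3.8637 tΔY 1.0353
    t=0.3831 [y] (5,0) — stop
  → r_4 = 0.3831

ranges = [0.2692, 1.0046, 4.9072, 0.3831]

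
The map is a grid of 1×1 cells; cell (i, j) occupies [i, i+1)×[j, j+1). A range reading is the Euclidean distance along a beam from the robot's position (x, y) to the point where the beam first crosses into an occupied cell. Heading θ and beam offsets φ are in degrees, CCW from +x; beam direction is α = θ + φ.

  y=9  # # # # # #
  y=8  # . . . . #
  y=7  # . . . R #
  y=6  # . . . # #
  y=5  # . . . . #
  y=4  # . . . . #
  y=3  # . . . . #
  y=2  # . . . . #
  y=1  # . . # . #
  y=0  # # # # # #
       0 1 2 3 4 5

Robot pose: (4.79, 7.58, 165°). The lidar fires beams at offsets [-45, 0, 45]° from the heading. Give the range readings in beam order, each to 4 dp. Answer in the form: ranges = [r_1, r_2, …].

ranges = [1.6397, 3.9237, 4.3763]

beam 1: φ=-45°, α=120°
  dir = (cos 120°, sin 120°) = (-0.5000, 0.8660); from cell (4,7)
  next x-line at t=1.5800, next y-line at t=0.4850; Δt_x=2.0000, Δt_y=1.1547
    y: enter (4,8) at t=0.4850
    x: enter (3,8) at t=1.5800
    y: enter (3,9) at t=1.6397 ← occupied
  → r_1 = 1.6397
beam 2: φ=0°, α=165°
  dir = (cos 165°, sin 165°) = (-0.9659, 0.2588); from cell (4,7)
  next x-line at t=0.8179, next y-line at t=1.6228; Δt_x=1.0353, Δt_y=3.8637
    x: enter (3,7) at t=0.8179
    y: enter (3,8) at t=1.6228
    x: enter (2,8) at t=1.8531
    x: enter (1,8) at t=2.8884
    x: enter (0,8) at t=3.9237 ← occupied
  → r_2 = 3.9237
beam 3: φ=45°, α=210°
  dir = (cos 210°, sin 210°) = (-0.8660, -0.5000); from cell (4,7)
  next x-line at t=0.9122, next y-line at t=1.1600; Δt_x=1.1547, Δt_y=2.0000
    x: enter (3,7) at t=0.9122
    y: enter (3,6) at t=1.1600
    x: enter (2,6) at t=2.0669
    y: enter (2,5) at t=3.1600
    x: enter (1,5) at t=3.2216
    x: enter (0,5) at t=4.3763 ← occupied
  → r_3 = 4.3763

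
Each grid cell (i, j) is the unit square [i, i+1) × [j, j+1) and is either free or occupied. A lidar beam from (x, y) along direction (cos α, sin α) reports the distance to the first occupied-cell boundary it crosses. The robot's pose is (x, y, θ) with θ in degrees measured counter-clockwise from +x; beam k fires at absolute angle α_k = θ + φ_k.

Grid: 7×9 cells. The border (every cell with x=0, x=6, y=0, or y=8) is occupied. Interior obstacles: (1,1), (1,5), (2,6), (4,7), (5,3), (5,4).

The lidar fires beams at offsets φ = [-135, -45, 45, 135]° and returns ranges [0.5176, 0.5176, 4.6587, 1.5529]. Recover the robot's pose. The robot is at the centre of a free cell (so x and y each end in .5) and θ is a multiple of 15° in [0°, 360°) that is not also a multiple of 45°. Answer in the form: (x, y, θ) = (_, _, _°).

The pose lattice has 29·16 = 464 candidates. Test each by forward raycasting.
  (2.5, 5.5, 15°): beam 1 = 3.0000 ≠ 0.5176 ✗
  (3.5, 3.5, 330°): beam 1 = 2.5882 ≠ 0.5176 ✗
  (4.5, 5.5, 345°): beam 1 = 4.0415 ≠ 0.5176 ✗
  (1.5, 7.5, 330°): beam 2 = 1.5529 ≠ 0.5176 ✗
  (1.5, 2.5, 105°): beam 1 = 3.0000 ≠ 0.5176 ✗
  …
  (5.5, 2.5, 120°): r_1=0.5176, r_2=0.5176, r_3=4.6587, r_4=1.5529 — all match ✓
Unique over the lattice → pose = (5.5, 2.5, 120°).

(x, y, θ) = (5.5, 2.5, 120°)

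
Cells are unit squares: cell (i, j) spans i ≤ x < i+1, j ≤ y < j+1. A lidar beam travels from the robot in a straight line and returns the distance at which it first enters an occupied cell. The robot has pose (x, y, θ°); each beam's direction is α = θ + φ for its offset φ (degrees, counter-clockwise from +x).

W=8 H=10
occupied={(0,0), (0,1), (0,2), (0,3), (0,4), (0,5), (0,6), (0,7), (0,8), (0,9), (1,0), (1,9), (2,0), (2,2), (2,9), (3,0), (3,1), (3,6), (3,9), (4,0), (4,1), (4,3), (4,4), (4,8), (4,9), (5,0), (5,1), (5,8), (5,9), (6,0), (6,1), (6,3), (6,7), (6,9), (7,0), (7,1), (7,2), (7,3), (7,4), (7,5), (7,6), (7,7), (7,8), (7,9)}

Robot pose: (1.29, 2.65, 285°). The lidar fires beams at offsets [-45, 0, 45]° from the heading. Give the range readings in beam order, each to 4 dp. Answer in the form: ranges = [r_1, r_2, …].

beam 1: φ=-45°, α=240°
  direction (-0.5000, -0.8660); cell (1,2); t to first gridline: x 0.5800, y 0.7506 (then +2.0000 / +1.1547)
    (0,2) via x @ 0.5800  # hit
  → r_1 = 0.5800
beam 2: φ=0°, α=285°
  direction (0.2588, -0.9659); cell (1,2); t to first gridline: x 2.7432, y 0.6729 (then +3.8637 / +1.0353)
    (1,1) via y @ 0.6729
    (1,0) via y @ 1.7082  # hit
  → r_2 = 1.7082
beam 3: φ=45°, α=330°
  direction (0.8660, -0.5000); cell (1,2); t to first gridline: x 0.8198, y 1.3000 (then +1.1547 / +2.0000)
    (2,2) via x @ 0.8198  # hit
  → r_3 = 0.8198

ranges = [0.5800, 1.7082, 0.8198]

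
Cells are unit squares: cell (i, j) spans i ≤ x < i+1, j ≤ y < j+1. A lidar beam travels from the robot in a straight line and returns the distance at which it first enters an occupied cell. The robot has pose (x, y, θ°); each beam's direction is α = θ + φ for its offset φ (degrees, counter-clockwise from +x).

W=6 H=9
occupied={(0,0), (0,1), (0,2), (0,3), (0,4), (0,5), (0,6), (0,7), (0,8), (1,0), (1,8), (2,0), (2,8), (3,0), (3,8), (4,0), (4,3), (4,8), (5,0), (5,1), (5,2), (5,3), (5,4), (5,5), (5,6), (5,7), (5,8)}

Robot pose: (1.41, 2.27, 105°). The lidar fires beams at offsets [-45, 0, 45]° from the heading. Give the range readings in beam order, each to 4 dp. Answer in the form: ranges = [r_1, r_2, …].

beam 1: φ=-45°, α=60°
  d=(0.5000,0.8660)  start (1,2)  tX=1.1800 tY=0.8429  stride 1/|dx|=2.0000 1/|dy|=1.1547
    cross y-line → (1,3), t=0.8429
    cross x-line → (2,3), t=1.1800
    cross y-line → (2,4), t=1.9976
    cross y-line → (2,5), t=3.1523
    cross x-line → (3,5), t=3.1800
    cross y-line → (3,6), t=4.3070
    cross x-line → (4,6), t=5.1800
    cross y-line → (4,7), t=5.4617
    cross y-line → (4,8), t=6.6164 (wall)
  → r_1 = 6.6164
beam 2: φ=0°, α=105°
  d=(-0.2588,0.9659)  start (1,2)  tX=1.5841 tY=0.7558  stride 1/|dx|=3.8637 1/|dy|=1.0353
    cross y-line → (1,3), t=0.7558
    cross x-line → (0,3), t=1.5841 (wall)
  → r_2 = 1.5841
beam 3: φ=45°, α=150°
  d=(-0.8660,0.5000)  start (1,2)  tX=0.4734 tY=1.4600  stride 1/|dx|=1.1547 1/|dy|=2.0000
    cross x-line → (0,2), t=0.4734 (wall)
  → r_3 = 0.4734

ranges = [6.6164, 1.5841, 0.4734]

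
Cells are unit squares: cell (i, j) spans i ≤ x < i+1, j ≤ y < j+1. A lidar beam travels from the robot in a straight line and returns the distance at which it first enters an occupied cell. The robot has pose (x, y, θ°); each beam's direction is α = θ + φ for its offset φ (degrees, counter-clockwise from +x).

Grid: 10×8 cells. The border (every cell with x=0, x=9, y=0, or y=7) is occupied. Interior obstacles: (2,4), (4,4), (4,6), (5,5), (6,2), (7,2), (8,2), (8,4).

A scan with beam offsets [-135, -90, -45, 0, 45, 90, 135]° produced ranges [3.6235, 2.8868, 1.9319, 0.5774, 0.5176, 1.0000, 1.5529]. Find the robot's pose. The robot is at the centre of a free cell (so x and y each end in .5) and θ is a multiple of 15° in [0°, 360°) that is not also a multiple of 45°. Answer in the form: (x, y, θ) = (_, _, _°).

(x, y, θ) = (6.5, 6.5, 60°)

The pose lattice has 40·16 = 640 candidates. Test each by forward raycasting.
  (5.5, 1.5, 150°): beam 1 = 1.9319 ≠ 3.6235 ✗
  (8.5, 1.5, 150°): beam 1 = 0.5176 ≠ 3.6235 ✗
  (7.5, 6.5, 285°): beam 1 = 1.0000 ≠ 3.6235 ✗
  …
  (6.5, 6.5, 60°): r_1=3.6235, r_2=2.8868, r_3=1.9319, r_4=0.5774, r_5=0.5176, r_6=1.0000, r_7=1.5529 — all match ✓
No second candidate reproduces the full scan.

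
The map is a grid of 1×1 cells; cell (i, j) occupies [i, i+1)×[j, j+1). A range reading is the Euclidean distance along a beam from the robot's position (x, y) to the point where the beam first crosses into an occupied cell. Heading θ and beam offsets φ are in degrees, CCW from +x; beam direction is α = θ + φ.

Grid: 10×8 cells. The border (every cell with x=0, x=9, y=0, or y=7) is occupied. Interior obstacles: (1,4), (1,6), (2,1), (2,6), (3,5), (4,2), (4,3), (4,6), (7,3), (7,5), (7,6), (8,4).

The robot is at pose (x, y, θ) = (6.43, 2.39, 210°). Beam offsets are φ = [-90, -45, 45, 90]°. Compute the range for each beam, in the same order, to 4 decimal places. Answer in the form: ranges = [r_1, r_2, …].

beam 1: φ=-90°, α=120°
  cosα=-0.5000 sinα=0.8660 | (6,2) | tMaxX 0.8600 tMaxY 0.7044 | tΔX 2.0000 tΔY 1.1547
    t=0.7044 [y] (6,3)
    t=0.8600 [x] (5,3)
    t=1.8591 [y] (5,4)
    t=2.8600 [x] (4,4)
    t=3.0138 [y] (4,5)
    t=4.1685 [y] (4,6) — stop
  → r_1 = 4.1685
beam 2: φ=-45°, α=165°
  cosα=-0.9659 sinα=0.2588 | (6,2) | tMaxX 0.4452 tMaxY 2.3569 | tΔX 1.0353 tΔY 3.8637
    t=0.4452 [x] (5,2)
    t=1.4804 [x] (4,2) — stop
  → r_2 = 1.4804
beam 3: φ=45°, α=255°
  cosα=-0.2588 sinα=-0.9659 | (6,2) | tMaxX 1.6614 tMaxY 0.4038 | tΔX 3.8637 tΔY 1.0353
    t=0.4038 [y] (6,1)
    t=1.4390 [y] (6,0) — stop
  → r_3 = 1.4390
beam 4: φ=90°, α=300°
  cosα=0.5000 sinα=-0.8660 | (6,2) | tMaxX 1.1400 tMaxY 0.4503 | tΔX 2.0000 tΔY 1.1547
    t=0.4503 [y] (6,1)
    t=1.1400 [x] (7,1)
    t=1.6050 [y] (7,0) — stop
  → r_4 = 1.6050

ranges = [4.1685, 1.4804, 1.4390, 1.6050]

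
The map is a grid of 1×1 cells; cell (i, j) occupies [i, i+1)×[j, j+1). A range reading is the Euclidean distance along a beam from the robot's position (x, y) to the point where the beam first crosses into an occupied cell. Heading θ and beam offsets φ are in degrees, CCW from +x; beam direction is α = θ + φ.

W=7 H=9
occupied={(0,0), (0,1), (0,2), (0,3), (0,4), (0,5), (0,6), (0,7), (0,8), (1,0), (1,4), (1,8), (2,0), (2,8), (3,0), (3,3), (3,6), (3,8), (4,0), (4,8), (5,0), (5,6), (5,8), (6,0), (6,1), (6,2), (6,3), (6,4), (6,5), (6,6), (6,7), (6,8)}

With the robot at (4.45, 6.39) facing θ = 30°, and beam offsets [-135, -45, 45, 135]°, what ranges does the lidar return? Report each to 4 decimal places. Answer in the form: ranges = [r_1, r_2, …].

beam 1: φ=-135°, α=255°
  d=(-0.2588,-0.9659)  start (4,6)  tX=1.7387 tY=0.4038  stride 1/|dx|=3.8637 1/|dy|=1.0353
    cross y-line → (4,5), t=0.4038
    cross y-line → (4,4), t=1.4390
    cross x-line → (3,4), t=1.7387
    cross y-line → (3,3), t=2.4743 (wall)
  → r_1 = 2.4743
beam 2: φ=-45°, α=345°
  d=(0.9659,-0.2588)  start (4,6)  tX=0.5694 tY=1.5068  stride 1/|dx|=1.0353 1/|dy|=3.8637
    cross x-line → (5,6), t=0.5694 (wall)
  → r_2 = 0.5694
beam 3: φ=45°, α=75°
  d=(0.2588,0.9659)  start (4,6)  tX=2.1250 tY=0.6315  stride 1/|dx|=3.8637 1/|dy|=1.0353
    cross y-line → (4,7), t=0.6315
    cross y-line → (4,8), t=1.6668 (wall)
  → r_3 = 1.6668
beam 4: φ=135°, α=165°
  d=(-0.9659,0.2588)  start (4,6)  tX=0.4659 tY=2.3569  stride 1/|dx|=1.0353 1/|dy|=3.8637
    cross x-line → (3,6), t=0.4659 (wall)
  → r_4 = 0.4659

ranges = [2.4743, 0.5694, 1.6668, 0.4659]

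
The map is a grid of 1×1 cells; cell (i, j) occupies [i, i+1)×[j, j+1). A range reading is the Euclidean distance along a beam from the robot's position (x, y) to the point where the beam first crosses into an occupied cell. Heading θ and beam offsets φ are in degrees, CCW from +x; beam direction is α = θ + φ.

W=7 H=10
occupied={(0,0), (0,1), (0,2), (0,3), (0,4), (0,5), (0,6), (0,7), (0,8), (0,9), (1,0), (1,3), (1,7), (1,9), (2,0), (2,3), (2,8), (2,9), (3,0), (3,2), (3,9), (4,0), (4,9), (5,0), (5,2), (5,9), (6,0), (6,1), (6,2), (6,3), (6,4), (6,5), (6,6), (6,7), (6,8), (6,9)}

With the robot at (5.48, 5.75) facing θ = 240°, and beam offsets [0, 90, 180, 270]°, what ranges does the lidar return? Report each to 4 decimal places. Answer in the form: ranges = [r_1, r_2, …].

beam 1: φ=0°, α=240°
  dir = (cos 240°, sin 240°) = (-0.5000, -0.8660); from cell (5,5)
  next x-line at t=0.9600, next y-line at t=0.8660; Δt_x=2.0000, Δt_y=1.1547
    y: enter (5,4) at t=0.8660
    x: enter (4,4) at t=0.9600
    y: enter (4,3) at t=2.0207
    x: enter (3,3) at t=2.9600
    y: enter (3,2) at t=3.1754 ← occupied
  → r_1 = 3.1754
beam 2: φ=90°, α=330°
  dir = (cos 330°, sin 330°) = (0.8660, -0.5000); from cell (5,5)
  next x-line at t=0.6004, next y-line at t=1.5000; Δt_x=1.1547, Δt_y=2.0000
    x: enter (6,5) at t=0.6004 ← occupied
  → r_2 = 0.6004
beam 3: φ=180°, α=60°
  dir = (cos 60°, sin 60°) = (0.5000, 0.8660); from cell (5,5)
  next x-line at t=1.0400, next y-line at t=0.2887; Δt_x=2.0000, Δt_y=1.1547
    y: enter (5,6) at t=0.2887
    x: enter (6,6) at t=1.0400 ← occupied
  → r_3 = 1.0400
beam 4: φ=270°, α=150°
  dir = (cos 150°, sin 150°) = (-0.8660, 0.5000); from cell (5,5)
  next x-line at t=0.5543, next y-line at t=0.5000; Δt_x=1.1547, Δt_y=2.0000
    y: enter (5,6) at t=0.5000
    x: enter (4,6) at t=0.5543
    x: enter (3,6) at t=1.7090
    y: enter (3,7) at t=2.5000
    x: enter (2,7) at t=2.8637
    x: enter (1,7) at t=4.0184 ← occupied
  → r_4 = 4.0184

ranges = [3.1754, 0.6004, 1.0400, 4.0184]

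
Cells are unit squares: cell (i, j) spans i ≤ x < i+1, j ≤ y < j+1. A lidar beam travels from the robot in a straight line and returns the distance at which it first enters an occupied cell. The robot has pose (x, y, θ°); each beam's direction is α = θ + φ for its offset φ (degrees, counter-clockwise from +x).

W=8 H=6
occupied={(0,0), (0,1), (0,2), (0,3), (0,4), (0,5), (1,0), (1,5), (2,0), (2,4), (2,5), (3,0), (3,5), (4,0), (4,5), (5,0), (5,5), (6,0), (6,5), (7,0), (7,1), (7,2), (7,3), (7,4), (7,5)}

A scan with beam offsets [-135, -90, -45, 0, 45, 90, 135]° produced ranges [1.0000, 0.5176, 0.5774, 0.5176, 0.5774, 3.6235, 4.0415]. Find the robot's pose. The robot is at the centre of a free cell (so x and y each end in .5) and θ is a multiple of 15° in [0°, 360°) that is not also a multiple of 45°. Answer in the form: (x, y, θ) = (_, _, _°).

Enumerate (i+0.5, j+0.5, θ) over the 23 free cells and 16 admissible headings. For each, cast all 7 beams and compare to the given ranges.
  (3.5, 3.5, 75°): beam 1 = 2.8868 ≠ 1.0000 ✗
  (6.5, 4.5, 240°): beam 1 = 0.5176 ≠ 1.0000 ✗
  (1.5, 1.5, 240°): beam 1 = 1.9319 ≠ 1.0000 ✗
  (6.5, 3.5, 150°): beam 1 = 0.5176 ≠ 1.0000 ✗
  (4.5, 2.5, 165°): beam 1 = 2.8868 ≠ 1.0000 ✗
  …
  (3.5, 4.5, 165°): r_1=1.0000, r_2=0.5176, r_3=0.5774, r_4=0.5176, r_5=0.5774, r_6=3.6235, r_7=4.0415 — all match ✓
Unique over the lattice → pose = (3.5, 4.5, 165°).

(x, y, θ) = (3.5, 4.5, 165°)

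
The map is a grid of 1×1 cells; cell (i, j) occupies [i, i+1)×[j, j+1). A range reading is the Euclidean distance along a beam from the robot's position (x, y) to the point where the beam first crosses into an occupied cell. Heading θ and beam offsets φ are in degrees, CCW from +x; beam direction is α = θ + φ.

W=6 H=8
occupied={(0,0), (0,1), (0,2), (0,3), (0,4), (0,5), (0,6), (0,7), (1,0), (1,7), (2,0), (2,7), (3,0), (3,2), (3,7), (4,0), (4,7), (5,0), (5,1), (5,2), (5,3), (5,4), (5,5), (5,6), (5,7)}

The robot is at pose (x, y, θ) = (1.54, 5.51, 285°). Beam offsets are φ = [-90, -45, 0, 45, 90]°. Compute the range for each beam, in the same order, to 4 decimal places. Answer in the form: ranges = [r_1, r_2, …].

ranges = [0.5590, 1.0800, 4.6691, 3.9953, 3.5821]

beam 1: φ=-90°, α=195°
  dir = (cos 195°, sin 195°) = (-0.9659, -0.2588); from cell (1,5)
  next x-line at t=0.5590, next y-line at t=1.9705; Δt_x=1.0353, Δt_y=3.8637
    x: enter (0,5) at t=0.5590 ← occupied
  → r_1 = 0.5590
beam 2: φ=-45°, α=240°
  dir = (cos 240°, sin 240°) = (-0.5000, -0.8660); from cell (1,5)
  next x-line at t=1.0800, next y-line at t=0.5889; Δt_x=2.0000, Δt_y=1.1547
    y: enter (1,4) at t=0.5889
    x: enter (0,4) at t=1.0800 ← occupied
  → r_2 = 1.0800
beam 3: φ=0°, α=285°
  dir = (cos 285°, sin 285°) = (0.2588, -0.9659); from cell (1,5)
  next x-line at t=1.7773, next y-line at t=0.5280; Δt_x=3.8637, Δt_y=1.0353
    y: enter (1,4) at t=0.5280
    y: enter (1,3) at t=1.5633
    x: enter (2,3) at t=1.7773
    y: enter (2,2) at t=2.5985
    y: enter (2,1) at t=3.6338
    y: enter (2,0) at t=4.6691 ← occupied
  → r_3 = 4.6691
beam 4: φ=45°, α=330°
  dir = (cos 330°, sin 330°) = (0.8660, -0.5000); from cell (1,5)
  next x-line at t=0.5312, next y-line at t=1.0200; Δt_x=1.1547, Δt_y=2.0000
    x: enter (2,5) at t=0.5312
    y: enter (2,4) at t=1.0200
    x: enter (3,4) at t=1.6859
    x: enter (4,4) at t=2.8406
    y: enter (4,3) at t=3.0200
    x: enter (5,3) at t=3.9953 ← occupied
  → r_4 = 3.9953
beam 5: φ=90°, α=15°
  dir = (cos 15°, sin 15°) = (0.9659, 0.2588); from cell (1,5)
  next x-line at t=0.4762, next y-line at t=1.8932; Δt_x=1.0353, Δt_y=3.8637
    x: enter (2,5) at t=0.4762
    x: enter (3,5) at t=1.5115
    y: enter (3,6) at t=1.8932
    x: enter (4,6) at t=2.5468
    x: enter (5,6) at t=3.5821 ← occupied
  → r_5 = 3.5821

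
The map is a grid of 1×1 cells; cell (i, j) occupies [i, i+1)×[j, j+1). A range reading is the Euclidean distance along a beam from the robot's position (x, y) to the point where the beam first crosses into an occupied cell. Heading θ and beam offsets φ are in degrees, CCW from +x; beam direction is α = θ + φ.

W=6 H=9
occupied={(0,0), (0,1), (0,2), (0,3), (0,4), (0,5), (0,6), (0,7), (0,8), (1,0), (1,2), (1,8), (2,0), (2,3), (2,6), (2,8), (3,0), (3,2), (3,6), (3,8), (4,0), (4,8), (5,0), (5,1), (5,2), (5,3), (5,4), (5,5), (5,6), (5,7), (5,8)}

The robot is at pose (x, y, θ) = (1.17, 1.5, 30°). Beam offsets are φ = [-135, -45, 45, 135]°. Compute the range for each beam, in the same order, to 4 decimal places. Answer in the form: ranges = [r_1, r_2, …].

beam 1: φ=-135°, α=255°
  cosα=-0.2588 sinα=-0.9659 | (1,1) | tMaxX 0.6568 tMaxY 0.5176 | tΔX 3.8637 tΔY 1.0353
    t=0.5176 [y] (1,0) — stop
  → r_1 = 0.5176
beam 2: φ=-45°, α=345°
  cosα=0.9659 sinα=-0.2588 | (1,1) | tMaxX 0.8593 tMaxY 1.9319 | tΔX 1.0353 tΔY 3.8637
    t=0.8593 [x] (2,1)
    t=1.8946 [x] (3,1)
    t=1.9319 [y] (3,0) — stop
  → r_2 = 1.9319
beam 3: φ=45°, α=75°
  cosα=0.2588 sinα=0.9659 | (1,1) | tMaxX 3.2069 tMaxY 0.5176 | tΔX 3.8637 tΔY 1.0353
    t=0.5176 [y] (1,2) — stop
  → r_3 = 0.5176
beam 4: φ=135°, α=165°
  cosα=-0.9659 sinα=0.2588 | (1,1) | tMaxX 0.1760 tMaxY 1.9319 | tΔX 1.0353 tΔY 3.8637
    t=0.1760 [x] (0,1) — stop
  → r_4 = 0.1760

ranges = [0.5176, 1.9319, 0.5176, 0.1760]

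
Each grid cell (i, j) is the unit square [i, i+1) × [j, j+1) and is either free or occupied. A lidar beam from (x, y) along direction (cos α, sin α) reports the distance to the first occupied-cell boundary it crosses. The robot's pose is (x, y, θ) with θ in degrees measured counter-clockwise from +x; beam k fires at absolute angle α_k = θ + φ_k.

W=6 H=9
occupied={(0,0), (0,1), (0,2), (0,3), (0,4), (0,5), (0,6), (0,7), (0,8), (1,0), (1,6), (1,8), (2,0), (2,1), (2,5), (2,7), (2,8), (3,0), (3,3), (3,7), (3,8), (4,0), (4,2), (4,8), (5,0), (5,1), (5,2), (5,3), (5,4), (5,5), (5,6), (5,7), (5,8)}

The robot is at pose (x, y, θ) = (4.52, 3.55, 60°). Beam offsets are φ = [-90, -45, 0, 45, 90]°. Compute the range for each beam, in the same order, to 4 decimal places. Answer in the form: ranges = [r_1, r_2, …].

beam 1: φ=-90°, α=330°
  d=(0.8660,-0.5000)  start (4,3)  tX=0.5543 tY=1.1000  stride 1/|dx|=1.1547 1/|dy|=2.0000
    cross x-line → (5,3), t=0.5543 (wall)
  → r_1 = 0.5543
beam 2: φ=-45°, α=15°
  d=(0.9659,0.2588)  start (4,3)  tX=0.4969 tY=1.7387  stride 1/|dx|=1.0353 1/|dy|=3.8637
    cross x-line → (5,3), t=0.4969 (wall)
  → r_2 = 0.4969
beam 3: φ=0°, α=60°
  d=(0.5000,0.8660)  start (4,3)  tX=0.9600 tY=0.5196  stride 1/|dx|=2.0000 1/|dy|=1.1547
    cross y-line → (4,4), t=0.5196
    cross x-line → (5,4), t=0.9600 (wall)
  → r_3 = 0.9600
beam 4: φ=45°, α=105°
  d=(-0.2588,0.9659)  start (4,3)  tX=2.0091 tY=0.4659  stride 1/|dx|=3.8637 1/|dy|=1.0353
    cross y-line → (4,4), t=0.4659
    cross y-line → (4,5), t=1.5012
    cross x-line → (3,5), t=2.0091
    cross y-line → (3,6), t=2.5364
    cross y-line → (3,7), t=3.5717 (wall)
  → r_4 = 3.5717
beam 5: φ=90°, α=150°
  d=(-0.8660,0.5000)  start (4,3)  tX=0.6004 tY=0.9000  stride 1/|dx|=1.1547 1/|dy|=2.0000
    cross x-line → (3,3), t=0.6004 (wall)
  → r_5 = 0.6004

ranges = [0.5543, 0.4969, 0.9600, 3.5717, 0.6004]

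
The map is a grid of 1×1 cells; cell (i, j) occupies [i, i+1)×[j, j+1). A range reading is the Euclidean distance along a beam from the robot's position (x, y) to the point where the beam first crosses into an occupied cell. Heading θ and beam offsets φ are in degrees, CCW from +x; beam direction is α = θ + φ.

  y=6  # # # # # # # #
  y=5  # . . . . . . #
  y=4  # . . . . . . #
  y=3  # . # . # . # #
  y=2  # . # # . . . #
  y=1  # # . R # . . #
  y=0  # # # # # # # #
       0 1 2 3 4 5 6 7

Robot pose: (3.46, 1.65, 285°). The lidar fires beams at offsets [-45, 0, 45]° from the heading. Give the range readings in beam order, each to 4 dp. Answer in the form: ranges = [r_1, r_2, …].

ranges = [0.7506, 0.6729, 0.6235]

beam 1: φ=-45°, α=240°
  cosα=-0.5000 sinα=-0.8660 | (3,1) | tMaxX 0.9200 tMaxY 0.7506 | tΔX 2.0000 tΔY 1.1547
    t=0.7506 [y] (3,0) — stop
  → r_1 = 0.7506
beam 2: φ=0°, α=285°
  cosα=0.2588 sinα=-0.9659 | (3,1) | tMaxX 2.0864 tMaxY 0.6729 | tΔX 3.8637 tΔY 1.0353
    t=0.6729 [y] (3,0) — stop
  → r_2 = 0.6729
beam 3: φ=45°, α=330°
  cosα=0.8660 sinα=-0.5000 | (3,1) | tMaxX 0.6235 tMaxY 1.3000 | tΔX 1.1547 tΔY 2.0000
    t=0.6235 [x] (4,1) — stop
  → r_3 = 0.6235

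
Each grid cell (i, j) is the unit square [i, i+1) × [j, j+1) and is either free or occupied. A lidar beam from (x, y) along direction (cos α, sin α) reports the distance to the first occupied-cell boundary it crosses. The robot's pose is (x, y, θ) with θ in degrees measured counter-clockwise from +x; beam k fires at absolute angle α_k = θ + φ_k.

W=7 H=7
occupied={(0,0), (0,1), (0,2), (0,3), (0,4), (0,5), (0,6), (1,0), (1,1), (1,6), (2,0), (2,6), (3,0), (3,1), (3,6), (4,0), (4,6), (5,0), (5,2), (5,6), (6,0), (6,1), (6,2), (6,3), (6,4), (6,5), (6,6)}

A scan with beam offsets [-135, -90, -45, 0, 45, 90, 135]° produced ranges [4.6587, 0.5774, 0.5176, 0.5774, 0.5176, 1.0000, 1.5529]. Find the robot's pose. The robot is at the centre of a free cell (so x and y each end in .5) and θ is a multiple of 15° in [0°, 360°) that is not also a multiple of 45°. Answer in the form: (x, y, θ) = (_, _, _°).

(x, y, θ) = (4.5, 1.5, 240°)

Candidates: 22 free-cell centres × 16 headings = 352 poses. Raycast each; keep the one whose scan matches to 4 dp.
  (4.5, 4.5, 195°): beam 1 = 1.7321 ≠ 4.6587 ✗
  (3.5, 3.5, 75°): beam 1 = 2.8868 ≠ 4.6587 ✗
  (3.5, 2.5, 120°): beam 1 = 1.5529 ≠ 4.6587 ✗
  (3.5, 3.5, 120°): beam 1 = 1.9319 ≠ 4.6587 ✗
  (4.5, 4.5, 165°): beam 1 = 1.7321 ≠ 4.6587 ✗
  …
  (4.5, 1.5, 240°): r_1=4.6587, r_2=0.5774, r_3=0.5176, r_4=0.5774, r_5=0.5176, r_6=1.0000, r_7=1.5529 — all match ✓
Unique over the lattice → pose = (4.5, 1.5, 240°).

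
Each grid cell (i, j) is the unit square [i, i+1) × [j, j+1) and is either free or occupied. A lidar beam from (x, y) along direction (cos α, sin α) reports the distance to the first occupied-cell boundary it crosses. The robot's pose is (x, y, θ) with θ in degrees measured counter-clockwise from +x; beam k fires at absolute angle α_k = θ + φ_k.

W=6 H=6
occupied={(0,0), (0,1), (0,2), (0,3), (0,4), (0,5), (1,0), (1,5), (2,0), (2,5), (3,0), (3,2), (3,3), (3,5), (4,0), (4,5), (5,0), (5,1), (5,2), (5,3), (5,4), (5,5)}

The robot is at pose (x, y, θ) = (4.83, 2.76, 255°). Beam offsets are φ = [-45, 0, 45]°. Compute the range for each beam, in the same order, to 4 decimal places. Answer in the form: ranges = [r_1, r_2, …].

ranges = [0.9584, 1.8221, 0.3400]

beam 1: φ=-45°, α=210°
  cosα=-0.8660 sinα=-0.5000 | (4,2) | tMaxX 0.9584 tMaxY 1.5200 | tΔX 1.1547 tΔY 2.0000
    t=0.9584 [x] (3,2) — stop
  → r_1 = 0.9584
beam 2: φ=0°, α=255°
  cosα=-0.2588 sinα=-0.9659 | (4,2) | tMaxX 3.2069 tMaxY 0.7868 | tΔX 3.8637 tΔY 1.0353
    t=0.7868 [y] (4,1)
    t=1.8221 [y] (4,0) — stop
  → r_2 = 1.8221
beam 3: φ=45°, α=300°
  cosα=0.5000 sinα=-0.8660 | (4,2) | tMaxX 0.3400 tMaxY 0.8776 | tΔX 2.0000 tΔY 1.1547
    t=0.3400 [x] (5,2) — stop
  → r_3 = 0.3400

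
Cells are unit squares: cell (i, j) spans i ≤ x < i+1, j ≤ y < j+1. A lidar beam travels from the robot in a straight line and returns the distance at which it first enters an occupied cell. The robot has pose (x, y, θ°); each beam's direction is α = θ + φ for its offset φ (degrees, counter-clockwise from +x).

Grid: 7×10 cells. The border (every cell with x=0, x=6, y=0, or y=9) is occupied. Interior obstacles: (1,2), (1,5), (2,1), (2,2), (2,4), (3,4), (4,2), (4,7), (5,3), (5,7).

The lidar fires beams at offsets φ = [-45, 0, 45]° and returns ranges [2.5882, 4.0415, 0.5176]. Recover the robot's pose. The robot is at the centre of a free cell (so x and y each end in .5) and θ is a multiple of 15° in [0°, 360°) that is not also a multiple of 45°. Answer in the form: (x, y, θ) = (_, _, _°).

Enumerate (i+0.5, j+0.5, θ) over the 30 free cells and 16 admissible headings. For each, cast all 3 beams and compare to the given ranges.
  (1.5, 6.5, 330°): beam 1 = 0.5176 ≠ 2.5882 ✗
  (4.5, 3.5, 300°): beam 1 = 0.5176 ≠ 2.5882 ✗
  (5.5, 6.5, 255°): beam 1 = 3.0000 ≠ 2.5882 ✗
  …
  (3.5, 7.5, 300°): r_1=2.5882, r_2=4.0415, r_3=0.5176 — all match ✓
Unique over the lattice → pose = (3.5, 7.5, 300°).

(x, y, θ) = (3.5, 7.5, 300°)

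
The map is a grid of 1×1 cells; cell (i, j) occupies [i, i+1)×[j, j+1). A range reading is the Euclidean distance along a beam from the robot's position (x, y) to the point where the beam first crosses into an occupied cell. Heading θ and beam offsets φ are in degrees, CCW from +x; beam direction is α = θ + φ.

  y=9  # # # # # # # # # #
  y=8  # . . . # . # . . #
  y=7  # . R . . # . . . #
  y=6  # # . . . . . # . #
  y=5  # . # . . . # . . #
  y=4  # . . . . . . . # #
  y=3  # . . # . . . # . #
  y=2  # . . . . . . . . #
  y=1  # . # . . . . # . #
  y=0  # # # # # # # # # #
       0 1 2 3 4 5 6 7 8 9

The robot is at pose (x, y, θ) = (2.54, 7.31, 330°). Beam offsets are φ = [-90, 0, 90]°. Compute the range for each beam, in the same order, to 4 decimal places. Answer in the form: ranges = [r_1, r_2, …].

beam 1: φ=-90°, α=240°
  d=(-0.5000,-0.8660)  start (2,7)  tX=1.0800 tY=0.3580  stride 1/|dx|=2.0000 1/|dy|=1.1547
    cross y-line → (2,6), t=0.3580
    cross x-line → (1,6), t=1.0800 (wall)
  → r_1 = 1.0800
beam 2: φ=0°, α=330°
  d=(0.8660,-0.5000)  start (2,7)  tX=0.5312 tY=0.6200  stride 1/|dx|=1.1547 1/|dy|=2.0000
    cross x-line → (3,7), t=0.5312
    cross y-line → (3,6), t=0.6200
    cross x-line → (4,6), t=1.6859
    cross y-line → (4,5), t=2.6200
    cross x-line → (5,5), t=2.8406
    cross x-line → (6,5), t=3.9953 (wall)
  → r_2 = 3.9953
beam 3: φ=90°, α=60°
  d=(0.5000,0.8660)  start (2,7)  tX=0.9200 tY=0.7967  stride 1/|dx|=2.0000 1/|dy|=1.1547
    cross y-line → (2,8), t=0.7967
    cross x-line → (3,8), t=0.9200
    cross y-line → (3,9), t=1.9514 (wall)
  → r_3 = 1.9514

ranges = [1.0800, 3.9953, 1.9514]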